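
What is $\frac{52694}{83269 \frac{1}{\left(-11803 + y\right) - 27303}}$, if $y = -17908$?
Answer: $- \frac{3004295716}{83269} \approx -36079.0$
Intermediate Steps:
$\frac{52694}{83269 \frac{1}{\left(-11803 + y\right) - 27303}} = \frac{52694}{83269 \frac{1}{\left(-11803 - 17908\right) - 27303}} = \frac{52694}{83269 \frac{1}{-29711 - 27303}} = \frac{52694}{83269 \frac{1}{-57014}} = \frac{52694}{83269 \left(- \frac{1}{57014}\right)} = \frac{52694}{- \frac{83269}{57014}} = 52694 \left(- \frac{57014}{83269}\right) = - \frac{3004295716}{83269}$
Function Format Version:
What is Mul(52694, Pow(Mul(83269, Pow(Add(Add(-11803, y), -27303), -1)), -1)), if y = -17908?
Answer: Rational(-3004295716, 83269) ≈ -36079.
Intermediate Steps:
Mul(52694, Pow(Mul(83269, Pow(Add(Add(-11803, y), -27303), -1)), -1)) = Mul(52694, Pow(Mul(83269, Pow(Add(Add(-11803, -17908), -27303), -1)), -1)) = Mul(52694, Pow(Mul(83269, Pow(Add(-29711, -27303), -1)), -1)) = Mul(52694, Pow(Mul(83269, Pow(-57014, -1)), -1)) = Mul(52694, Pow(Mul(83269, Rational(-1, 57014)), -1)) = Mul(52694, Pow(Rational(-83269, 57014), -1)) = Mul(52694, Rational(-57014, 83269)) = Rational(-3004295716, 83269)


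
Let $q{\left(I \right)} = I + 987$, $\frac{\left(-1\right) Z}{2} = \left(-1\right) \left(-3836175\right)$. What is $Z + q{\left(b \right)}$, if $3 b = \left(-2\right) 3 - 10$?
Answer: $- \frac{23014105}{3} \approx -7.6714 \cdot 10^{6}$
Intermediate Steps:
$Z = -7672350$ ($Z = - 2 \left(\left(-1\right) \left(-3836175\right)\right) = \left(-2\right) 3836175 = -7672350$)
$b = - \frac{16}{3}$ ($b = \frac{\left(-2\right) 3 - 10}{3} = \frac{-6 - 10}{3} = \frac{1}{3} \left(-16\right) = - \frac{16}{3} \approx -5.3333$)
$q{\left(I \right)} = 987 + I$
$Z + q{\left(b \right)} = -7672350 + \left(987 - \frac{16}{3}\right) = -7672350 + \frac{2945}{3} = - \frac{23014105}{3}$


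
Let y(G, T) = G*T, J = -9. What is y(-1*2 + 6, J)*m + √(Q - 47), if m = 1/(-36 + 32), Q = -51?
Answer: 9 + 7*I*√2 ≈ 9.0 + 9.8995*I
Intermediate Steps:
m = -¼ (m = 1/(-4) = -¼ ≈ -0.25000)
y(-1*2 + 6, J)*m + √(Q - 47) = ((-1*2 + 6)*(-9))*(-¼) + √(-51 - 47) = ((-2 + 6)*(-9))*(-¼) + √(-98) = (4*(-9))*(-¼) + 7*I*√2 = -36*(-¼) + 7*I*√2 = 9 + 7*I*√2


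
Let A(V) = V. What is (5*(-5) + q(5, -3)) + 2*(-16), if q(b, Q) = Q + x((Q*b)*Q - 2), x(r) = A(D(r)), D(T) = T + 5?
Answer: -12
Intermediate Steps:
D(T) = 5 + T
x(r) = 5 + r
q(b, Q) = 3 + Q + b*Q² (q(b, Q) = Q + (5 + ((Q*b)*Q - 2)) = Q + (5 + (b*Q² - 2)) = Q + (5 + (-2 + b*Q²)) = Q + (3 + b*Q²) = 3 + Q + b*Q²)
(5*(-5) + q(5, -3)) + 2*(-16) = (5*(-5) + (3 - 3 + 5*(-3)²)) + 2*(-16) = (-25 + (3 - 3 + 5*9)) - 32 = (-25 + (3 - 3 + 45)) - 32 = (-25 + 45) - 32 = 20 - 32 = -12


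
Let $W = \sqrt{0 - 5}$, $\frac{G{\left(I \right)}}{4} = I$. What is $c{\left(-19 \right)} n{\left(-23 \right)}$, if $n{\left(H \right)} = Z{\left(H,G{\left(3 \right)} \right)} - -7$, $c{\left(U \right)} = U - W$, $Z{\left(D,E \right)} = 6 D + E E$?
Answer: $-247 - 13 i \sqrt{5} \approx -247.0 - 29.069 i$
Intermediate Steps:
$G{\left(I \right)} = 4 I$
$W = i \sqrt{5}$ ($W = \sqrt{-5} = i \sqrt{5} \approx 2.2361 i$)
$Z{\left(D,E \right)} = E^{2} + 6 D$ ($Z{\left(D,E \right)} = 6 D + E^{2} = E^{2} + 6 D$)
$c{\left(U \right)} = U - i \sqrt{5}$
$n{\left(H \right)} = 151 + 6 H$ ($n{\left(H \right)} = \left(\left(4 \cdot 3\right)^{2} + 6 H\right) - -7 = \left(12^{2} + 6 H\right) + 7 = \left(144 + 6 H\right) + 7 = 151 + 6 H$)
$c{\left(-19 \right)} n{\left(-23 \right)} = \left(-19 - i \sqrt{5}\right) \left(151 + 6 \left(-23\right)\right) = \left(-19 - i \sqrt{5}\right) \left(151 - 138\right) = \left(-19 - i \sqrt{5}\right) 13 = -247 - 13 i \sqrt{5}$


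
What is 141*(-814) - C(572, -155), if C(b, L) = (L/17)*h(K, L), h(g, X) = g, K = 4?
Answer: -1950538/17 ≈ -1.1474e+5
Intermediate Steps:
C(b, L) = 4*L/17 (C(b, L) = (L/17)*4 = 4*L/17)
141*(-814) - C(572, -155) = 141*(-814) - 4*(-155)/17 = -114774 - 1*(-620/17) = -114774 + 620/17 = -1950538/17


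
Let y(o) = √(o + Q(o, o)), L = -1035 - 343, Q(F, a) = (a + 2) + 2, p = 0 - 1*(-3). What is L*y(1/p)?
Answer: -1378*√42/3 ≈ -2976.8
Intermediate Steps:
p = 3 (p = 0 + 3 = 3)
Q(F, a) = 4 + a (Q(F, a) = (2 + a) + 2 = 4 + a)
L = -1378
y(o) = √(4 + 2*o) (y(o) = √(o + (4 + o)) = √(4 + 2*o))
L*y(1/p) = -1378*√(4 + 2/3) = -1378*√(4 + 2*(⅓)) = -1378*√(4 + ⅔) = -1378*√42/3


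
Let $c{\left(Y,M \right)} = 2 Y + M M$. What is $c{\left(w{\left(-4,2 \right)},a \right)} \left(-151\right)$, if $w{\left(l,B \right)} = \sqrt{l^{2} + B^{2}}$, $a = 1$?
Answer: $-151 - 604 \sqrt{5} \approx -1501.6$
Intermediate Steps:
$w{\left(l,B \right)} = \sqrt{B^{2} + l^{2}}$
$c{\left(Y,M \right)} = M^{2} + 2 Y$ ($c{\left(Y,M \right)} = 2 Y + M^{2} = M^{2} + 2 Y$)
$c{\left(w{\left(-4,2 \right)},a \right)} \left(-151\right) = \left(1^{2} + 2 \sqrt{2^{2} + \left(-4\right)^{2}}\right) \left(-151\right) = \left(1 + 2 \sqrt{4 + 16}\right) \left(-151\right) = \left(1 + 2 \sqrt{20}\right) \left(-151\right) = \left(1 + 2 \cdot 2 \sqrt{5}\right) \left(-151\right) = \left(1 + 4 \sqrt{5}\right) \left(-151\right) = -151 - 604 \sqrt{5}$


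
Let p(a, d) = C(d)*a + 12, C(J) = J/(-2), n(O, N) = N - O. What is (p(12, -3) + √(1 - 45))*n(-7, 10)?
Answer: 510 + 34*I*√11 ≈ 510.0 + 112.77*I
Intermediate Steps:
C(J) = -J/2 (C(J) = J*(-½) = -J/2)
p(a, d) = 12 - a*d/2 (p(a, d) = (-d/2)*a + 12 = -a*d/2 + 12 = 12 - a*d/2)
(p(12, -3) + √(1 - 45))*n(-7, 10) = ((12 - ½*12*(-3)) + √(1 - 45))*(10 - 1*(-7)) = ((12 + 18) + √(-44))*(10 + 7) = (30 + 2*I*√11)*17 = 510 + 34*I*√11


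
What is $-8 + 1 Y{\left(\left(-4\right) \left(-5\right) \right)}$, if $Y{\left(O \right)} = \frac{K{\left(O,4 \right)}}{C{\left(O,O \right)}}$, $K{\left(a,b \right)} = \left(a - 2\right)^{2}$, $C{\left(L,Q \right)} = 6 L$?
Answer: $- \frac{53}{10} \approx -5.3$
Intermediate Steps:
$K{\left(a,b \right)} = \left(-2 + a\right)^{2}$
$Y{\left(O \right)} = \frac{\left(-2 + O\right)^{2}}{6 O}$
$-8 + 1 Y{\left(\left(-4\right) \left(-5\right) \right)} = -8 + 1 \frac{\left(-2 - -20\right)^{2}}{6 \left(\left(-4\right) \left(-5\right)\right)} = -8 + 1 \frac{\left(-2 + 20\right)^{2}}{6 \cdot 20} = -8 + 1 \cdot \frac{1}{6} \cdot \frac{1}{20} \cdot 18^{2} = -8 + 1 \cdot \frac{1}{6} \cdot \frac{1}{20} \cdot 324 = -8 + 1 \cdot \frac{27}{10} = -8 + \frac{27}{10} = - \frac{53}{10}$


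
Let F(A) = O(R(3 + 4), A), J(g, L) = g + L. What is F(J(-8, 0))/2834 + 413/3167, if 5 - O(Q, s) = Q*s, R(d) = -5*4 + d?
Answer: 856909/8975278 ≈ 0.095474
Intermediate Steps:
R(d) = -20 + d
J(g, L) = L + g
O(Q, s) = 5 - Q*s
F(A) = 5 + 13*A (F(A) = 5 - (-20 + (3 + 4))*A = 5 - (-20 + 7)*A = 5 - 1*(-13)*A = 5 + 13*A)
F(J(-8, 0))/2834 + 413/3167 = (5 + 13*(0 - 8))/2834 + 413/3167 = (5 + 13*(-8))*(1/2834) + 413*(1/3167) = (5 - 104)*(1/2834) + 413/3167 = -99*1/2834 + 413/3167 = -99/2834 + 413/3167 = 856909/8975278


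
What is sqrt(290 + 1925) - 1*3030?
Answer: -3030 + sqrt(2215) ≈ -2982.9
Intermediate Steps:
sqrt(290 + 1925) - 1*3030 = sqrt(2215) - 3030 = -3030 + sqrt(2215)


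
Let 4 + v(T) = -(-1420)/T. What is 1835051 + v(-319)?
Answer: 585378573/319 ≈ 1.8350e+6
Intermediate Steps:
v(T) = -4 + 1420/T (v(T) = -4 - (-1420)/T = -4 + 1420/T)
1835051 + v(-319) = 1835051 + (-4 + 1420/(-319)) = 1835051 + (-4 + 1420*(-1/319)) = 1835051 + (-4 - 1420/319) = 1835051 - 2696/319 = 585378573/319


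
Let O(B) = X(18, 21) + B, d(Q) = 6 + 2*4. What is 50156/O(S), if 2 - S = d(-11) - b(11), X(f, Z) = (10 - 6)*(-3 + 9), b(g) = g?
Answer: 50156/23 ≈ 2180.7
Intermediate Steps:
d(Q) = 14 (d(Q) = 6 + 8 = 14)
X(f, Z) = 24 (X(f, Z) = 4*6 = 24)
S = -1 (S = 2 - (14 - 1*11) = 2 - (14 - 11) = 2 - 1*3 = 2 - 3 = -1)
O(B) = 24 + B
50156/O(S) = 50156/(24 - 1) = 50156/23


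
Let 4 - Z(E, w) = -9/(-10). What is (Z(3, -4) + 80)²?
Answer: 690561/100 ≈ 6905.6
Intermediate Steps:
Z(E, w) = 31/10 (Z(E, w) = 4 - (-9)/(-10) = 4 - (-9)*(-1)/10 = 4 - 1*9/10 = 4 - 9/10 = 31/10)
(Z(3, -4) + 80)² = (31/10 + 80)² = (831/10)² = 690561/100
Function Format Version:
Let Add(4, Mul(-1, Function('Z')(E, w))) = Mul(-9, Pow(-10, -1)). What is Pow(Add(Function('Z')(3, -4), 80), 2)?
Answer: Rational(690561, 100) ≈ 6905.6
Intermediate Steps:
Function('Z')(E, w) = Rational(31, 10) (Function('Z')(E, w) = Add(4, Mul(-1, Mul(-9, Pow(-10, -1)))) = Add(4, Mul(-1, Mul(-9, Rational(-1, 10)))) = Add(4, Mul(-1, Rational(9, 10))) = Add(4, Rational(-9, 10)) = Rational(31, 10))
Pow(Add(Function('Z')(3, -4), 80), 2) = Pow(Add(Rational(31, 10), 80), 2) = Pow(Rational(831, 10), 2) = Rational(690561, 100)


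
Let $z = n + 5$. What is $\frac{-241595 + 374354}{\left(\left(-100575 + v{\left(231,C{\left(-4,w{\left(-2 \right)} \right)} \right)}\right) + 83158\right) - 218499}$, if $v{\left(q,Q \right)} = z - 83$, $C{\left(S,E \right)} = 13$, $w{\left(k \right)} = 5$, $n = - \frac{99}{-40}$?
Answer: $- \frac{482760}{858151} \approx -0.56256$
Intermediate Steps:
$n = \frac{99}{40}$ ($n = \left(-99\right) \left(- \frac{1}{40}\right) = \frac{99}{40} \approx 2.475$)
$z = \frac{299}{40}$ ($z = \frac{99}{40} + 5 = \frac{299}{40} \approx 7.475$)
$v{\left(q,Q \right)} = - \frac{3021}{40}$ ($v{\left(q,Q \right)} = \frac{299}{40} - 83 = - \frac{3021}{40}$)
$\frac{-241595 + 374354}{\left(\left(-100575 + v{\left(231,C{\left(-4,w{\left(-2 \right)} \right)} \right)}\right) + 83158\right) - 218499} = \frac{-241595 + 374354}{\left(\left(-100575 - \frac{3021}{40}\right) + 83158\right) - 218499} = \frac{132759}{\left(- \frac{4026021}{40} + 83158\right) - 218499} = \frac{132759}{- \frac{699701}{40} - 218499} = \frac{132759}{- \frac{9439661}{40}} = 132759 \left(- \frac{40}{9439661}\right) = - \frac{482760}{858151}$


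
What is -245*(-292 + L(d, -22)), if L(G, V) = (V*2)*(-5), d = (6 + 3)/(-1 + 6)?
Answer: 17640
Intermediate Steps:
d = 9/5 ≈ 1.8000
L(G, V) = -10*V (L(G, V) = (2*V)*(-5) = -10*V)
-245*(-292 + L(d, -22)) = -245*(-292 - 10*(-22)) = -245*(-292 + 220) = -245*(-72) = 17640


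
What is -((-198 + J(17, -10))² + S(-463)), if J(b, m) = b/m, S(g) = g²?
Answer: -25424909/100 ≈ -2.5425e+5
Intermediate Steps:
-((-198 + J(17, -10))² + S(-463)) = -((-198 + 17/(-10))² + (-463)²) = -((-198 + 17*(-⅒))² + 214369) = -((-198 - 17/10)² + 214369) = -((-1997/10)² + 214369) = -(3988009/100 + 214369) = -1*25424909/100 = -25424909/100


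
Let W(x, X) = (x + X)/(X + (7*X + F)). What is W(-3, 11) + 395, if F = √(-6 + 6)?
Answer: 4346/11 ≈ 395.09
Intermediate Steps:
F = 0 (F = √0 = 0)
W(x, X) = (X + x)/(8*X) (W(x, X) = (x + X)/(X + (7*X + 0)) = (X + x)/(X + 7*X) = (X + x)/((8*X)) = (X + x)*(1/(8*X)) = (X + x)/(8*X))
W(-3, 11) + 395 = (⅛)*(11 - 3)/11 + 395 = (⅛)*(1/11)*8 + 395 = 1/11 + 395 = 4346/11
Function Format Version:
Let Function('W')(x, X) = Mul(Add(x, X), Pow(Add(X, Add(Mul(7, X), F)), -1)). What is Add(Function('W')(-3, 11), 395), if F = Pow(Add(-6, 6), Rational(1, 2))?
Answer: Rational(4346, 11) ≈ 395.09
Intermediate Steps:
F = 0 (F = Pow(0, Rational(1, 2)) = 0)
Function('W')(x, X) = Mul(Rational(1, 8), Pow(X, -1), Add(X, x)) (Function('W')(x, X) = Mul(Add(x, X), Pow(Add(X, Add(Mul(7, X), 0)), -1)) = Mul(Add(X, x), Pow(Add(X, Mul(7, X)), -1)) = Mul(Add(X, x), Pow(Mul(8, X), -1)) = Mul(Add(X, x), Mul(Rational(1, 8), Pow(X, -1))) = Mul(Rational(1, 8), Pow(X, -1), Add(X, x)))
Add(Function('W')(-3, 11), 395) = Add(Mul(Rational(1, 8), Pow(11, -1), Add(11, -3)), 395) = Add(Mul(Rational(1, 8), Rational(1, 11), 8), 395) = Add(Rational(1, 11), 395) = Rational(4346, 11)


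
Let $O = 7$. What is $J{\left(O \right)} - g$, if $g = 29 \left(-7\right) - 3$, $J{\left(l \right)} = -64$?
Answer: $142$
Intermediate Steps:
$g = -206$ ($g = -203 - 3 = -206$)
$J{\left(O \right)} - g = -64 - -206 = -64 + 206 = 142$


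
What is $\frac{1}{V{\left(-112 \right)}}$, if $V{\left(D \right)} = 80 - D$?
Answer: $\frac{1}{192} \approx 0.0052083$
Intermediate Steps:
$\frac{1}{V{\left(-112 \right)}} = \frac{1}{80 - -112} = \frac{1}{80 + 112} = \frac{1}{192}$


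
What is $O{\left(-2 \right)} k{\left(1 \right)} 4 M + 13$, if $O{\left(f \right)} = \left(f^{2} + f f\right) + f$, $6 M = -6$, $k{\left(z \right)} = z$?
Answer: $-11$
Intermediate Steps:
$M = -1$ ($M = \frac{1}{6} \left(-6\right) = -1$)
$O{\left(f \right)} = f + 2 f^{2}$ ($O{\left(f \right)} = \left(f^{2} + f^{2}\right) + f = 2 f^{2} + f = f + 2 f^{2}$)
$O{\left(-2 \right)} k{\left(1 \right)} 4 M + 13 = - 2 \left(1 + 2 \left(-2\right)\right) 1 \cdot 4 \left(-1\right) + 13 = - 2 \left(1 - 4\right) 1 \cdot 4 \left(-1\right) + 13 = \left(-2\right) \left(-3\right) 1 \cdot 4 \left(-1\right) + 13 = 6 \cdot 1 \cdot 4 \left(-1\right) + 13 = 6 \cdot 4 \left(-1\right) + 13 = 24 \left(-1\right) + 13 = -24 + 13 = -11$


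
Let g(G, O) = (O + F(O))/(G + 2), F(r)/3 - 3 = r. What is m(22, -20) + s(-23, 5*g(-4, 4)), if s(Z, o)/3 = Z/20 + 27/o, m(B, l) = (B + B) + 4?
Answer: 21627/500 ≈ 43.254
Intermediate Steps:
F(r) = 9 + 3*r
m(B, l) = 4 + 2*B (m(B, l) = 2*B + 4 = 4 + 2*B)
g(G, O) = (9 + 4*O)/(2 + G) (g(G, O) = (O + (9 + 3*O))/(G + 2) = (9 + 4*O)/(2 + G))
s(Z, o) = 81/o + 3*Z/20 (s(Z, o) = 3*(Z/20 + 27/o) = 3*(27/o + Z/20) = 81/o + 3*Z/20)
m(22, -20) + s(-23, 5*g(-4, 4)) = (4 + 2*22) + (81/((5*((9 + 4*4)/(2 - 4)))) + (3/20)*(-23)) = (4 + 44) + (81/((5*((9 + 16)/(-2)))) - 69/20) = 48 + (81/((5*(-½*25))) - 69/20) = 48 + (81/((5*(-25/2))) - 69/20) = 48 + (81/(-125/2) - 69/20) = 48 + (81*(-2/125) - 69/20) = 48 + (-162/125 - 69/20) = 48 - 2373/500 = 21627/500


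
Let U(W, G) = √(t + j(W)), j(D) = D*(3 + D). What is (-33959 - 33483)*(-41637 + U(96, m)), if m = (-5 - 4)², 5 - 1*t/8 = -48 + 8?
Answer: 2808082554 - 404652*√274 ≈ 2.8014e+9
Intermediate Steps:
t = 360 (t = 40 - 8*(-48 + 8) = 40 - 8*(-40) = 40 + 320 = 360)
m = 81 (m = (-9)² = 81)
U(W, G) = √(360 + W*(3 + W))
(-33959 - 33483)*(-41637 + U(96, m)) = (-33959 - 33483)*(-41637 + √(360 + 96*(3 + 96))) = -67442*(-41637 + √(360 + 96*99)) = -67442*(-41637 + √(360 + 9504)) = -67442*(-41637 + √9864) = -67442*(-41637 + 6*√274) = 2808082554 - 404652*√274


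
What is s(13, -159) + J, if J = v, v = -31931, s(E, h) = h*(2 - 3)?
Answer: -31772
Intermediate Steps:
s(E, h) = -h (s(E, h) = h*(-1) = -h)
J = -31931
s(13, -159) + J = -1*(-159) - 31931 = 159 - 31931 = -31772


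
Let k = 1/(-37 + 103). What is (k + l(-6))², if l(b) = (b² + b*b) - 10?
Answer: 16752649/4356 ≈ 3845.9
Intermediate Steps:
l(b) = -10 + 2*b² (l(b) = (b² + b²) - 10 = 2*b² - 10 = -10 + 2*b²)
k = 1/66 ≈ 0.015152
(k + l(-6))² = (1/66 + (-10 + 2*(-6)²))² = (1/66 + (-10 + 2*36))² = (1/66 + (-10 + 72))² = (1/66 + 62)² = (4093/66)² = 16752649/4356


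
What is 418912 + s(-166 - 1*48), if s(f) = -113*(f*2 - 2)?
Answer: 467502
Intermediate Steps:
s(f) = 226 - 226*f (s(f) = -113*(2*f - 2) = -113*(-2 + 2*f) = 226 - 226*f)
418912 + s(-166 - 1*48) = 418912 + (226 - 226*(-166 - 1*48)) = 418912 + (226 - 226*(-166 - 48)) = 418912 + (226 - 226*(-214)) = 418912 + (226 + 48364) = 418912 + 48590 = 467502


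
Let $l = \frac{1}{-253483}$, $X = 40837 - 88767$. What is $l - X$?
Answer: $\frac{12149440189}{253483} \approx 47930.0$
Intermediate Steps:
$X = -47930$ ($X = 40837 - 88767 = -47930$)
$l = - \frac{1}{253483} \approx -3.945 \cdot 10^{-6}$
$l - X = - \frac{1}{253483} - -47930 = - \frac{1}{253483} + 47930 = \frac{12149440189}{253483}$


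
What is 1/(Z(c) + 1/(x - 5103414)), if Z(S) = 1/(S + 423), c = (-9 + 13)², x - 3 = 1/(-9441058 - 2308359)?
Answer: 26323363639049332/59956945967325 ≈ 439.04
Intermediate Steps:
x = 35248250/11749417 (x = 3 + 1/(-9441058 - 2308359) = 3 + 1/(-11749417) = 3 - 1/11749417 = 35248250/11749417 ≈ 3.0000)
c = 16 (c = 4² = 16)
Z(S) = 1/(423 + S)
1/(Z(c) + 1/(x - 5103414)) = 1/(1/(423 + 16) + 1/(35248250/11749417 - 5103414)) = 1/(1/439 + 1/(-59962103961388/11749417)) = 1/(1/439 - 11749417/59962103961388) = 1/(59956945967325/26323363639049332) = 26323363639049332/59956945967325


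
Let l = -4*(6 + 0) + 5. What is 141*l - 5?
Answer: -2684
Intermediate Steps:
l = -19 (l = -4*6 + 5 = -24 + 5 = -19)
141*l - 5 = 141*(-19) - 5 = -2679 - 5 = -2684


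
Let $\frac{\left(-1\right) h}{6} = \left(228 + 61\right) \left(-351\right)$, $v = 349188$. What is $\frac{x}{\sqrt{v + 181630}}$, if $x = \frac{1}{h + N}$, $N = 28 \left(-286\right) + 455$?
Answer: $\frac{\sqrt{530818}}{319064614258} \approx 2.2835 \cdot 10^{-9}$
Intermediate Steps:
$N = -7553$ ($N = -8008 + 455 = -7553$)
$h = 608634$ ($h = - 6 \left(228 + 61\right) \left(-351\right) = - 6 \cdot 289 \left(-351\right) = \left(-6\right) \left(-101439\right) = 608634$)
$x = \frac{1}{601081}$ ($x = \frac{1}{608634 - 7553} = \frac{1}{601081} \approx 1.6637 \cdot 10^{-6}$)
$\frac{x}{\sqrt{v + 181630}} = \frac{1}{601081 \sqrt{349188 + 181630}} = \frac{1}{601081 \sqrt{530818}} = \frac{\frac{1}{530818} \sqrt{530818}}{601081} = \frac{\sqrt{530818}}{319064614258}$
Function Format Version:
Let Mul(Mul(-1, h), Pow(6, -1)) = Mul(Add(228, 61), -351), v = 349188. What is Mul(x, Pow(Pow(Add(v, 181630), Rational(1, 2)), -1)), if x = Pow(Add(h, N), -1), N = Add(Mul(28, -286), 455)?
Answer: Mul(Rational(1, 319064614258), Pow(530818, Rational(1, 2))) ≈ 2.2835e-9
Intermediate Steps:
N = -7553 (N = Add(-8008, 455) = -7553)
h = 608634 (h = Mul(-6, Mul(Add(228, 61), -351)) = Mul(-6, Mul(289, -351)) = Mul(-6, -101439) = 608634)
x = Rational(1, 601081) (x = Pow(Add(608634, -7553), -1) = Pow(601081, -1) = Rational(1, 601081) ≈ 1.6637e-6)
Mul(x, Pow(Pow(Add(v, 181630), Rational(1, 2)), -1)) = Mul(Rational(1, 601081), Pow(Pow(Add(349188, 181630), Rational(1, 2)), -1)) = Mul(Rational(1, 601081), Pow(Pow(530818, Rational(1, 2)), -1)) = Mul(Rational(1, 601081), Mul(Rational(1, 530818), Pow(530818, Rational(1, 2)))) = Mul(Rational(1, 319064614258), Pow(530818, Rational(1, 2)))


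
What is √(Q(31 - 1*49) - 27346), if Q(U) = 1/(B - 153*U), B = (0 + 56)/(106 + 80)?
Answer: I*√71769928810522/51230 ≈ 165.37*I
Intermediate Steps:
B = 28/93 (B = 56/186 = 56*(1/186) = 28/93 ≈ 0.30108)
Q(U) = 1/(28/93 - 153*U)
√(Q(31 - 1*49) - 27346) = √(-93/(-28 + 14229*(31 - 1*49)) - 27346) = √(-93/(-28 + 14229*(31 - 49)) - 27346) = √(-93/(-28 + 14229*(-18)) - 27346) = √(-93/(-28 - 256122) - 27346) = √(-93/(-256150) - 27346) = √(-93*(-1/256150) - 27346) = √(93/256150 - 27346) = √(-7004677807/256150) = I*√71769928810522/51230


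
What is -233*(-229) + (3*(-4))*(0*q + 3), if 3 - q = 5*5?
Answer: 53321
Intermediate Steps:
q = -22 (q = 3 - 5*5 = 3 - 1*25 = 3 - 25 = -22)
-233*(-229) + (3*(-4))*(0*q + 3) = -233*(-229) + (3*(-4))*(0*(-22) + 3) = 53357 - 12*(0 + 3) = 53357 - 12*3 = 53357 - 36 = 53321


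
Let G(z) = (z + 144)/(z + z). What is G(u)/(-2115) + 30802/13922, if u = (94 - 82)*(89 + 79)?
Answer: 60796187/27482028 ≈ 2.2122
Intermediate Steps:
u = 2016 (u = 12*168 = 2016)
G(z) = (144 + z)/(2*z) (G(z) = (144 + z)/((2*z)) = (144 + z)*(1/(2*z)) = (144 + z)/(2*z))
G(u)/(-2115) + 30802/13922 = ((½)*(144 + 2016)/2016)/(-2115) + 30802/13922 = ((½)*(1/2016)*2160)*(-1/2115) + 30802*(1/13922) = (15/28)*(-1/2115) + 15401/6961 = -1/3948 + 15401/6961 = 60796187/27482028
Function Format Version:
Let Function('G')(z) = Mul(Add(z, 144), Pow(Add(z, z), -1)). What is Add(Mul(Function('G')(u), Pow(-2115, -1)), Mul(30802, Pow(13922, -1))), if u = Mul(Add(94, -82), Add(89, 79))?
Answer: Rational(60796187, 27482028) ≈ 2.2122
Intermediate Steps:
u = 2016 (u = Mul(12, 168) = 2016)
Function('G')(z) = Mul(Rational(1, 2), Pow(z, -1), Add(144, z)) (Function('G')(z) = Mul(Add(144, z), Pow(Mul(2, z), -1)) = Mul(Add(144, z), Mul(Rational(1, 2), Pow(z, -1))) = Mul(Rational(1, 2), Pow(z, -1), Add(144, z)))
Add(Mul(Function('G')(u), Pow(-2115, -1)), Mul(30802, Pow(13922, -1))) = Add(Mul(Mul(Rational(1, 2), Pow(2016, -1), Add(144, 2016)), Pow(-2115, -1)), Mul(30802, Pow(13922, -1))) = Add(Mul(Mul(Rational(1, 2), Rational(1, 2016), 2160), Rational(-1, 2115)), Mul(30802, Rational(1, 13922))) = Add(Mul(Rational(15, 28), Rational(-1, 2115)), Rational(15401, 6961)) = Add(Rational(-1, 3948), Rational(15401, 6961)) = Rational(60796187, 27482028)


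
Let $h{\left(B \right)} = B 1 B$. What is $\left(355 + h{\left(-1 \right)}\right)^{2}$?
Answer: $126736$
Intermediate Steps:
$h{\left(B \right)} = B^{2}$ ($h{\left(B \right)} = B B = B^{2}$)
$\left(355 + h{\left(-1 \right)}\right)^{2} = \left(355 + \left(-1\right)^{2}\right)^{2} = \left(355 + 1\right)^{2} = 356^{2} = 126736$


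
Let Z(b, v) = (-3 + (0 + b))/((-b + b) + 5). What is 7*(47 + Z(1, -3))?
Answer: 1631/5 ≈ 326.20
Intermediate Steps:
Z(b, v) = -⅗ + b/5 (Z(b, v) = (-3 + b)/(0 + 5) = (-3 + b)/5 = (-3 + b)*(⅕) = -⅗ + b/5)
7*(47 + Z(1, -3)) = 7*(47 + (-⅗ + (⅕)*1)) = 7*(47 + (-⅗ + ⅕)) = 7*(47 - ⅖) = 7*(233/5) = 1631/5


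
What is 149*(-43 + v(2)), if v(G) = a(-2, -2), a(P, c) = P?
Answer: -6705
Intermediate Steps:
v(G) = -2
149*(-43 + v(2)) = 149*(-43 - 2) = 149*(-45) = -6705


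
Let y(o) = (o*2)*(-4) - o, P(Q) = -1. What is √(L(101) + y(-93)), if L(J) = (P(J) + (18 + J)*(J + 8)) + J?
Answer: 2*√3477 ≈ 117.93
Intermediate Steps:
y(o) = -9*o (y(o) = (2*o)*(-4) - o = -8*o - o = -9*o)
L(J) = -1 + J + (8 + J)*(18 + J) (L(J) = (-1 + (18 + J)*(J + 8)) + J = (-1 + (18 + J)*(8 + J)) + J = (-1 + (8 + J)*(18 + J)) + J = -1 + J + (8 + J)*(18 + J))
√(L(101) + y(-93)) = √((143 + 101² + 27*101) - 9*(-93)) = √((143 + 10201 + 2727) + 837) = √(13071 + 837) = √13908 = 2*√3477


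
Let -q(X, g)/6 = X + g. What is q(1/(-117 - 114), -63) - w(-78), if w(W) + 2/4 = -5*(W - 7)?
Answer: -7157/154 ≈ -46.474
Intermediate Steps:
q(X, g) = -6*X - 6*g (q(X, g) = -6*(X + g) = -6*X - 6*g)
w(W) = 69/2 - 5*W (w(W) = -½ - 5*(W - 7) = -½ - 5*(-7 + W) = -½ + (35 - 5*W) = 69/2 - 5*W)
q(1/(-117 - 114), -63) - w(-78) = (-6/(-117 - 114) - 6*(-63)) - (69/2 - 5*(-78)) = (-6/(-231) + 378) - (69/2 + 390) = (-6*(-1/231) + 378) - 1*849/2 = (2/77 + 378) - 849/2 = 29108/77 - 849/2 = -7157/154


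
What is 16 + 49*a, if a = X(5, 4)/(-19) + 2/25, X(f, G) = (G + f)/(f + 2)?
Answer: 7887/475 ≈ 16.604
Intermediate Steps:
X(f, G) = (G + f)/(2 + f)
a = 41/3325 (a = ((4 + 5)/(2 + 5))/(-19) + 2/25 = (9/7)*(-1/19) + 2*(1/25) = ((⅐)*9)*(-1/19) + 2/25 = (9/7)*(-1/19) + 2/25 = -9/133 + 2/25 = 41/3325 ≈ 0.012331)
16 + 49*a = 16 + 49*(41/3325) = 16 + 287/475 = 7887/475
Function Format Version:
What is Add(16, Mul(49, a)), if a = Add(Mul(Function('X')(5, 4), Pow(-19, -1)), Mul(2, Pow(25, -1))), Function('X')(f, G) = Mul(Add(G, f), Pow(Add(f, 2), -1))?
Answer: Rational(7887, 475) ≈ 16.604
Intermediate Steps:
Function('X')(f, G) = Mul(Pow(Add(2, f), -1), Add(G, f)) (Function('X')(f, G) = Mul(Add(G, f), Pow(Add(2, f), -1)) = Mul(Pow(Add(2, f), -1), Add(G, f)))
a = Rational(41, 3325) (a = Add(Mul(Mul(Pow(Add(2, 5), -1), Add(4, 5)), Pow(-19, -1)), Mul(2, Pow(25, -1))) = Add(Mul(Mul(Pow(7, -1), 9), Rational(-1, 19)), Mul(2, Rational(1, 25))) = Add(Mul(Mul(Rational(1, 7), 9), Rational(-1, 19)), Rational(2, 25)) = Add(Mul(Rational(9, 7), Rational(-1, 19)), Rational(2, 25)) = Add(Rational(-9, 133), Rational(2, 25)) = Rational(41, 3325) ≈ 0.012331)
Add(16, Mul(49, a)) = Add(16, Mul(49, Rational(41, 3325))) = Add(16, Rational(287, 475)) = Rational(7887, 475)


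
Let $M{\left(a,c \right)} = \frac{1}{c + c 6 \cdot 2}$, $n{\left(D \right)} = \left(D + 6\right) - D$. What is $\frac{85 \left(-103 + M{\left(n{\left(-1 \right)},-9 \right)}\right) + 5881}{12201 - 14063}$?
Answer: $\frac{48049}{31122} \approx 1.5439$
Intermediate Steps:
$n{\left(D \right)} = 6$ ($n{\left(D \right)} = \left(6 + D\right) - D = 6$)
$M{\left(a,c \right)} = \frac{1}{13 c}$ ($M{\left(a,c \right)} = \frac{1}{c + 6 c 2} = \frac{1}{c + 12 c} = \frac{1}{13 c}$)
$\frac{85 \left(-103 + M{\left(n{\left(-1 \right)},-9 \right)}\right) + 5881}{12201 - 14063} = \frac{85 \left(-103 + \frac{1}{13 \left(-9\right)}\right) + 5881}{12201 - 14063} = \frac{85 \left(-103 + \frac{1}{13} \left(- \frac{1}{9}\right)\right) + 5881}{-1862} = \left(85 \left(-103 - \frac{1}{117}\right) + 5881\right) \left(- \frac{1}{1862}\right) = \left(85 \left(- \frac{12052}{117}\right) + 5881\right) \left(- \frac{1}{1862}\right) = \left(- \frac{1024420}{117} + 5881\right) \left(- \frac{1}{1862}\right) = \left(- \frac{336343}{117}\right) \left(- \frac{1}{1862}\right) = \frac{48049}{31122}$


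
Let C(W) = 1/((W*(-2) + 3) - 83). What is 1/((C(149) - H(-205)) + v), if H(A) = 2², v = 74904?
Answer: 378/28312199 ≈ 1.3351e-5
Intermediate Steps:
H(A) = 4
C(W) = 1/(-80 - 2*W) (C(W) = 1/((-2*W + 3) - 83) = 1/((3 - 2*W) - 83) = 1/(-80 - 2*W))
1/((C(149) - H(-205)) + v) = 1/((-1/(80 + 2*149) - 1*4) + 74904) = 1/((-1/(80 + 298) - 4) + 74904) = 1/((-1/378 - 4) + 74904) = 1/(-1513/378 + 74904) = 1/(28312199/378) = 378/28312199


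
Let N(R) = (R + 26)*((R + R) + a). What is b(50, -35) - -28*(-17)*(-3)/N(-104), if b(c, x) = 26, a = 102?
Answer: 18033/689 ≈ 26.173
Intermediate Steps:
N(R) = (26 + R)*(102 + 2*R) (N(R) = (R + 26)*((R + R) + 102) = (26 + R)*(2*R + 102) = (26 + R)*(102 + 2*R))
b(50, -35) - -28*(-17)*(-3)/N(-104) = 26 - -28*(-17)*(-3)/(2652 + 2*(-104)² + 154*(-104)) = 26 - 476*(-3)/(2652 + 2*10816 - 16016) = 26 - (-1428)/(2652 + 21632 - 16016) = 26 - (-1428)/8268 = 26 - 1*(-119/689) = 26 + 119/689 = 18033/689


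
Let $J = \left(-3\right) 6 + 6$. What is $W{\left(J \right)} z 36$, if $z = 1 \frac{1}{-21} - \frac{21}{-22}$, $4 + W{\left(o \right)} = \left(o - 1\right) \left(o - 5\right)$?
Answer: $\frac{77934}{11} \approx 7084.9$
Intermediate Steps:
$J = -12$ ($J = -18 + 6 = -12$)
$W{\left(o \right)} = -4 + \left(-1 + o\right) \left(-5 + o\right)$ ($W{\left(o \right)} = -4 + \left(o - 1\right) \left(o - 5\right) = -4 + \left(-1 + o\right) \left(-5 + o\right)$)
$z = \frac{419}{462}$ ($z = 1 \left(- \frac{1}{21}\right) - - \frac{21}{22} = - \frac{1}{21} + \frac{21}{22} = \frac{419}{462} \approx 0.90693$)
$W{\left(J \right)} z 36 = \left(1 + \left(-12\right)^{2} - -72\right) \frac{419}{462} \cdot 36 = \left(1 + 144 + 72\right) \frac{419}{462} \cdot 36 = 217 \cdot \frac{419}{462} \cdot 36 = \frac{12989}{66} \cdot 36 = \frac{77934}{11}$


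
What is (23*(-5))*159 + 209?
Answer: -18076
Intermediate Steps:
(23*(-5))*159 + 209 = -115*159 + 209 = -18285 + 209 = -18076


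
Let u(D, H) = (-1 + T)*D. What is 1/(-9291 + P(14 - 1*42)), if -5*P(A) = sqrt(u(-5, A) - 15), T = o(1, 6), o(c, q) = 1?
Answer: -15485/143871136 + I*sqrt(15)/431613408 ≈ -0.00010763 + 8.9733e-9*I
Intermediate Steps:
T = 1
u(D, H) = 0 (u(D, H) = (-1 + 1)*D = 0*D = 0)
P(A) = -I*sqrt(15)/5 (P(A) = -sqrt(0 - 15)/5 = -I*sqrt(15)/5)
1/(-9291 + P(14 - 1*42)) = 1/(-9291 - I*sqrt(15)/5)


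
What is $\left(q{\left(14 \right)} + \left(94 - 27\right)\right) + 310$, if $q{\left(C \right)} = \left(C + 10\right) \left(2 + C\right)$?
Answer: $761$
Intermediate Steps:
$q{\left(C \right)} = \left(2 + C\right) \left(10 + C\right)$ ($q{\left(C \right)} = \left(10 + C\right) \left(2 + C\right) = \left(2 + C\right) \left(10 + C\right)$)
$\left(q{\left(14 \right)} + \left(94 - 27\right)\right) + 310 = \left(\left(20 + 14^{2} + 12 \cdot 14\right) + \left(94 - 27\right)\right) + 310 = \left(\left(20 + 196 + 168\right) + \left(94 - 27\right)\right) + 310 = \left(384 + 67\right) + 310 = 451 + 310 = 761$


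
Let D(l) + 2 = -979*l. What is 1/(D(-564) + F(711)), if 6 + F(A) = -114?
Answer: 1/552034 ≈ 1.8115e-6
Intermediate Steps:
D(l) = -2 - 979*l
F(A) = -120 (F(A) = -6 - 114 = -120)
1/(D(-564) + F(711)) = 1/((-2 - 979*(-564)) - 120) = 1/((-2 + 552156) - 120) = 1/(552154 - 120) = 1/552034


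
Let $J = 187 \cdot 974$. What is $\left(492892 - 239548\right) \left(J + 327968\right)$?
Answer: $129232294464$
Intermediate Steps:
$J = 182138$
$\left(492892 - 239548\right) \left(J + 327968\right) = \left(492892 - 239548\right) \left(182138 + 327968\right) = 253344 \cdot 510106 = 129232294464$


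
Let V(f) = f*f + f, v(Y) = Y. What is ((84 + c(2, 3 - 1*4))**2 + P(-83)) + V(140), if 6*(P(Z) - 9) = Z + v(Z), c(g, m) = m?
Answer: 79831/3 ≈ 26610.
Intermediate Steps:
V(f) = f + f**2 (V(f) = f**2 + f = f + f**2)
P(Z) = 9 + Z/3 (P(Z) = 9 + (Z + Z)/6 = 9 + (2*Z)/6 = 9 + Z/3)
((84 + c(2, 3 - 1*4))**2 + P(-83)) + V(140) = ((84 + (3 - 1*4))**2 + (9 + (1/3)*(-83))) + 140*(1 + 140) = ((84 + (3 - 4))**2 + (9 - 83/3)) + 140*141 = ((84 - 1)**2 - 56/3) + 19740 = (83**2 - 56/3) + 19740 = (6889 - 56/3) + 19740 = 20611/3 + 19740 = 79831/3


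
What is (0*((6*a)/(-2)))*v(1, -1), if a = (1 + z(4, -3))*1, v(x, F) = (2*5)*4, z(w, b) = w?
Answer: 0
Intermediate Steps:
v(x, F) = 40 (v(x, F) = 10*4 = 40)
a = 5 (a = (1 + 4)*1 = 5*1 = 5)
(0*((6*a)/(-2)))*v(1, -1) = (0*((6*5)/(-2)))*40 = (0*(30*(-½)))*40 = (0*(-15))*40 = 0*40 = 0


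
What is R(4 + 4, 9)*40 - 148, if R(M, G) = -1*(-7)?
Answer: 132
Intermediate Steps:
R(M, G) = 7
R(4 + 4, 9)*40 - 148 = 7*40 - 148 = 280 - 148 = 132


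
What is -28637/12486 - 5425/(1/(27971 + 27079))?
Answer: -3728897106137/12486 ≈ -2.9865e+8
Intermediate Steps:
-28637/12486 - 5425/(1/(27971 + 27079)) = -28637*1/12486 - 5425/(1/55050) = -28637/12486 - 5425/1/55050 = -28637/12486 - 5425*55050 = -28637/12486 - 298646250 = -3728897106137/12486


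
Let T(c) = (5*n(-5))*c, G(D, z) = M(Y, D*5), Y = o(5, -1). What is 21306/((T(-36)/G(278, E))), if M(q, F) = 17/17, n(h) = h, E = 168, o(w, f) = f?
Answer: 3551/150 ≈ 23.673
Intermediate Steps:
Y = -1
M(q, F) = 1 (M(q, F) = 17*(1/17) = 1)
G(D, z) = 1
T(c) = -25*c (T(c) = (5*(-5))*c = -25*c)
21306/((T(-36)/G(278, E))) = 21306/((-25*(-36)/1)) = 21306/((900*1)) = 21306/900 = 21306*(1/900) = 3551/150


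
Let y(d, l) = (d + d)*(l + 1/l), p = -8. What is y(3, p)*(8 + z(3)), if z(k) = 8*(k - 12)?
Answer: 3120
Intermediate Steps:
z(k) = -96 + 8*k (z(k) = 8*(-12 + k) = -96 + 8*k)
y(d, l) = 2*d*(l + 1/l) (y(d, l) = (2*d)*(l + 1/l) = 2*d*(l + 1/l))
y(3, p)*(8 + z(3)) = (2*3*(1 + (-8)²)/(-8))*(8 + (-96 + 8*3)) = (2*3*(-⅛)*(1 + 64))*(8 + (-96 + 24)) = (2*3*(-⅛)*65)*(8 - 72) = -195/4*(-64) = 3120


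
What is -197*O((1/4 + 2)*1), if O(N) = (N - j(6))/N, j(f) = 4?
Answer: 1379/9 ≈ 153.22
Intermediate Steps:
O(N) = (-4 + N)/N (O(N) = (N - 1*4)/N = (N - 4)/N = (-4 + N)/N)
-197*O((1/4 + 2)*1) = -197*(-4 + (1/4 + 2)*1)/((1/4 + 2)*1) = -197*(-4 + (1*(¼) + 2)*1)/((1*(¼) + 2)*1) = -197*(-4 + (¼ + 2)*1)/((¼ + 2)*1) = -197*(-4 + (9/4)*1)/((9/4)*1) = -197*(-4 + 9/4)/9/4 = -788*(-7)/(9*4) = -197*(-7/9) = 1379/9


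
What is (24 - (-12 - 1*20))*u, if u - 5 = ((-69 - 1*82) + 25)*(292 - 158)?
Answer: -945224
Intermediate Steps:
u = -16879 (u = 5 + ((-69 - 1*82) + 25)*(292 - 158) = 5 + ((-69 - 82) + 25)*134 = 5 + (-151 + 25)*134 = 5 - 126*134 = 5 - 16884 = -16879)
(24 - (-12 - 1*20))*u = (24 - (-12 - 1*20))*(-16879) = (24 - (-12 - 20))*(-16879) = (24 - 1*(-32))*(-16879) = (24 + 32)*(-16879) = 56*(-16879) = -945224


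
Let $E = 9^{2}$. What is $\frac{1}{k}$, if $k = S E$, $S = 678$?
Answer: $\frac{1}{54918} \approx 1.8209 \cdot 10^{-5}$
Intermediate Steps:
$E = 81$
$k = 54918$ ($k = 678 \cdot 81 = 54918$)
$\frac{1}{k} = \frac{1}{54918}$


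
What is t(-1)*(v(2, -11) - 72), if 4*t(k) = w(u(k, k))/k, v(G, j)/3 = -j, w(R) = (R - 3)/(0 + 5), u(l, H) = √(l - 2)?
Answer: -117/20 + 39*I*√3/20 ≈ -5.85 + 3.3775*I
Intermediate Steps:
u(l, H) = √(-2 + l)
w(R) = -⅗ + R/5 (w(R) = (-3 + R)/5 = (-3 + R)*(⅕) = -⅗ + R/5)
v(G, j) = -3*j (v(G, j) = 3*(-j) = -3*j)
t(k) = (-⅗ + √(-2 + k)/5)/(4*k) (t(k) = ((-⅗ + √(-2 + k)/5)/k)/4 = (-⅗ + √(-2 + k)/5)/(4*k))
t(-1)*(v(2, -11) - 72) = ((1/20)*(-3 + √(-2 - 1))/(-1))*(-3*(-11) - 72) = ((1/20)*(-1)*(-3 + √(-3)))*(33 - 72) = ((1/20)*(-1)*(-3 + I*√3))*(-39) = (3/20 - I*√3/20)*(-39) = -117/20 + 39*I*√3/20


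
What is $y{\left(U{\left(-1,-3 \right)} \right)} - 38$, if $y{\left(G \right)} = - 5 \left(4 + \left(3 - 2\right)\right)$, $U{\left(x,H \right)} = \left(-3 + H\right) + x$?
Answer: $-63$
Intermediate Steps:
$U{\left(x,H \right)} = -3 + H + x$
$y{\left(G \right)} = -25$ ($y{\left(G \right)} = - 5 \left(4 + \left(3 - 2\right)\right) = - 5 \left(4 + 1\right) = \left(-5\right) 5 = -25$)
$y{\left(U{\left(-1,-3 \right)} \right)} - 38 = -25 - 38 = -63$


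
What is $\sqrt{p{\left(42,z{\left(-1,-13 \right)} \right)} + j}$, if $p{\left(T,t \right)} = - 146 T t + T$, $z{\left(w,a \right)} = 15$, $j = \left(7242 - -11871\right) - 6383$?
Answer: $2 i \sqrt{19802} \approx 281.44 i$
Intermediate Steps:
$j = 12730$ ($j = \left(7242 + 11871\right) - 6383 = 19113 - 6383 = 12730$)
$p{\left(T,t \right)} = T - 146 T t$ ($p{\left(T,t \right)} = - 146 T t + T = T - 146 T t$)
$\sqrt{p{\left(42,z{\left(-1,-13 \right)} \right)} + j} = \sqrt{42 \left(1 - 2190\right) + 12730} = \sqrt{42 \left(-2189\right) + 12730} = \sqrt{-91938 + 12730} = \sqrt{-79208} = 2 i \sqrt{19802}$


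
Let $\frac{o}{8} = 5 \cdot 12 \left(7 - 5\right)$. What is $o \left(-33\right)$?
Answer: $-31680$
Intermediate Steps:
$o = 960$ ($o = 8 \cdot 5 \cdot 12 \left(7 - 5\right) = 8 \cdot 60 \left(7 - 5\right) = 8 \cdot 60 \cdot 2 = 8 \cdot 120 = 960$)
$o \left(-33\right) = 960 \left(-33\right) = -31680$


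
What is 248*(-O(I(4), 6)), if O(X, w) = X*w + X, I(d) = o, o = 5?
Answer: -8680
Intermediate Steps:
I(d) = 5
O(X, w) = X + X*w
248*(-O(I(4), 6)) = 248*(-5*(1 + 6)) = 248*(-5*7) = 248*(-1*35) = 248*(-35) = -8680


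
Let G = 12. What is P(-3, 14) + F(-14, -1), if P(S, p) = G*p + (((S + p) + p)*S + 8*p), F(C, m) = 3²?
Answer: 214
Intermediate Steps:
F(C, m) = 9
P(S, p) = 20*p + S*(S + 2*p) (P(S, p) = 12*p + (((S + p) + p)*S + 8*p) = 12*p + ((S + 2*p)*S + 8*p) = 12*p + (S*(S + 2*p) + 8*p) = 12*p + (8*p + S*(S + 2*p)) = 20*p + S*(S + 2*p))
P(-3, 14) + F(-14, -1) = ((-3)² + 20*14 + 2*(-3)*14) + 9 = (9 + 280 - 84) + 9 = 205 + 9 = 214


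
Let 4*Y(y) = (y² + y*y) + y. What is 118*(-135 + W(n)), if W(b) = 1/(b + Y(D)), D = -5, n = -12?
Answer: -48262/3 ≈ -16087.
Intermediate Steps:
Y(y) = y²/2 + y/4 (Y(y) = ((y² + y*y) + y)/4 = ((y² + y²) + y)/4 = (2*y² + y)/4 = (y + 2*y²)/4 = y²/2 + y/4)
W(b) = 1/(45/4 + b) (W(b) = 1/(b + (¼)*(-5)*(1 + 2*(-5))) = 1/(b + (¼)*(-5)*(1 - 10)) = 1/(b + (¼)*(-5)*(-9)) = 1/(b + 45/4) = 1/(45/4 + b))
118*(-135 + W(n)) = 118*(-135 + 4/(45 + 4*(-12))) = 118*(-135 + 4/(45 - 48)) = 118*(-135 + 4/(-3)) = 118*(-135 + 4*(-⅓)) = 118*(-135 - 4/3) = 118*(-409/3) = -48262/3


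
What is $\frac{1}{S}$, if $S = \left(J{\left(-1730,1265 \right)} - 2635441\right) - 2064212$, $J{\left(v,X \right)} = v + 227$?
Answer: $- \frac{1}{4701156} \approx -2.1271 \cdot 10^{-7}$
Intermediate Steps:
$J{\left(v,X \right)} = 227 + v$
$S = -4701156$ ($S = \left(\left(227 - 1730\right) - 2635441\right) - 2064212 = \left(-1503 - 2635441\right) - 2064212 = -2636944 - 2064212 = -4701156$)
$\frac{1}{S} = \frac{1}{-4701156} = - \frac{1}{4701156}$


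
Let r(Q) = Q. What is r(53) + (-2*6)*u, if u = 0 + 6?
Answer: -19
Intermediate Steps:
u = 6
r(53) + (-2*6)*u = 53 - 2*6*6 = 53 - 12*6 = 53 - 72 = -19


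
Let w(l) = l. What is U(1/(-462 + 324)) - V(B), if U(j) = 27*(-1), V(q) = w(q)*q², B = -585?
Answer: 200201598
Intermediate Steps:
V(q) = q³ (V(q) = q*q² = q³)
U(j) = -27
U(1/(-462 + 324)) - V(B) = -27 - 1*(-585)³ = -27 - 1*(-200201625) = -27 + 200201625 = 200201598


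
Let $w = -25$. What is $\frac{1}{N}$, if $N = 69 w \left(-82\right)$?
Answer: $\frac{1}{141450} \approx 7.0696 \cdot 10^{-6}$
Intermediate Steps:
$N = 141450$ ($N = 69 \left(-25\right) \left(-82\right) = \left(-1725\right) \left(-82\right) = 141450$)
$\frac{1}{N} = \frac{1}{141450}$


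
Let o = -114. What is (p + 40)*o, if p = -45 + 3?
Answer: 228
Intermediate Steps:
p = -42
(p + 40)*o = (-42 + 40)*(-114) = -2*(-114) = 228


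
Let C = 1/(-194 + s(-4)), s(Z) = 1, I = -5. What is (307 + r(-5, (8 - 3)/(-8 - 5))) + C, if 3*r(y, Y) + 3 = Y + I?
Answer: 2289713/7527 ≈ 304.20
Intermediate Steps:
r(y, Y) = -8/3 + Y/3 (r(y, Y) = -1 + (Y - 5)/3 = -1 + (-5 + Y)/3 = -1 + (-5/3 + Y/3) = -8/3 + Y/3)
C = -1/193 (C = 1/(-194 + 1) = 1/(-193) = -1/193 ≈ -0.0051813)
(307 + r(-5, (8 - 3)/(-8 - 5))) + C = (307 + (-8/3 + ((8 - 3)/(-8 - 5))/3)) - 1/193 = (307 + (-8/3 + (5/(-13))/3)) - 1/193 = (307 + (-8/3 + (5*(-1/13))/3)) - 1/193 = (307 + (-8/3 + (⅓)*(-5/13))) - 1/193 = (307 + (-8/3 - 5/39)) - 1/193 = (307 - 109/39) - 1/193 = 11864/39 - 1/193 = 2289713/7527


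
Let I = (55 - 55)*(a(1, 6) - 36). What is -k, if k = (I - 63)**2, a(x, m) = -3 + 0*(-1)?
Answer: -3969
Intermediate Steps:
a(x, m) = -3 (a(x, m) = -3 + 0 = -3)
I = 0 (I = (55 - 55)*(-3 - 36) = 0*(-39) = 0)
k = 3969 (k = (0 - 63)**2 = (-63)**2 = 3969)
-k = -1*3969 = -3969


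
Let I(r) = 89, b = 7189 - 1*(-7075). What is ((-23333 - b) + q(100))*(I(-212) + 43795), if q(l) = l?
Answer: -1645518348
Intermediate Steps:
b = 14264 (b = 7189 + 7075 = 14264)
((-23333 - b) + q(100))*(I(-212) + 43795) = ((-23333 - 1*14264) + 100)*(89 + 43795) = ((-23333 - 14264) + 100)*43884 = (-37597 + 100)*43884 = -37497*43884 = -1645518348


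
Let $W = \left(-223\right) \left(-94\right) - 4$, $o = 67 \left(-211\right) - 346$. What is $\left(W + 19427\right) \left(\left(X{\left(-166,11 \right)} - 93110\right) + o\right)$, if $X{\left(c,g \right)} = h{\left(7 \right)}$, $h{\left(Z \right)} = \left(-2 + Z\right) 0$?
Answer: $-4345143305$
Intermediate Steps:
$h{\left(Z \right)} = 0$
$o = -14483$ ($o = -14137 - 346 = -14483$)
$X{\left(c,g \right)} = 0$
$W = 20958$ ($W = 20962 - 4 = 20958$)
$\left(W + 19427\right) \left(\left(X{\left(-166,11 \right)} - 93110\right) + o\right) = \left(20958 + 19427\right) \left(\left(0 - 93110\right) - 14483\right) = 40385 \left(-93110 - 14483\right) = 40385 \left(-107593\right) = -4345143305$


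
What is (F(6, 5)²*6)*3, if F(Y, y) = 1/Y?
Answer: ½ ≈ 0.50000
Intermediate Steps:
F(Y, y) = 1/Y
(F(6, 5)²*6)*3 = ((1/6)²*6)*3 = ((⅙)²*6)*3 = ((1/36)*6)*3 = (⅙)*3 = ½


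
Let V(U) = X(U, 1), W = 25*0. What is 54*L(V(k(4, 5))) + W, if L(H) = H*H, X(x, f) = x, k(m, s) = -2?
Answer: 216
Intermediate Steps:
W = 0
V(U) = U
L(H) = H**2
54*L(V(k(4, 5))) + W = 54*(-2)**2 + 0 = 54*4 + 0 = 216 + 0 = 216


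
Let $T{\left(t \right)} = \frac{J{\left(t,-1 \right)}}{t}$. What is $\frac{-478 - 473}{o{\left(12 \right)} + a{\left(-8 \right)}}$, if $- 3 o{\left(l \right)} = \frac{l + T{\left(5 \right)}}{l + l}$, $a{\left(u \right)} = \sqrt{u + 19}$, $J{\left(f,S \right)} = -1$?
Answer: $- \frac{20199240}{1422119} - \frac{123249600 \sqrt{11}}{1422119} \approx -301.64$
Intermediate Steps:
$a{\left(u \right)} = \sqrt{19 + u}$
$T{\left(t \right)} = - \frac{1}{t}$
$o{\left(l \right)} = - \frac{- \frac{1}{5} + l}{6 l}$ ($o{\left(l \right)} = - \frac{\left(l - \frac{1}{5}\right) \frac{1}{l + l}}{3} = - \frac{\left(l - \frac{1}{5}\right) \frac{1}{2 l}}{3} = - \frac{\left(- \frac{1}{5} + l\right) \frac{1}{2 l}}{3} = - \frac{\frac{1}{2} \frac{1}{l} \left(- \frac{1}{5} + l\right)}{3} = - \frac{- \frac{1}{5} + l}{6 l}$)
$\frac{-478 - 473}{o{\left(12 \right)} + a{\left(-8 \right)}} = \frac{-478 - 473}{\frac{1 - 60}{30 \cdot 12} + \sqrt{19 - 8}} = - \frac{951}{\frac{1}{30} \cdot \frac{1}{12} \left(1 - 60\right) + \sqrt{11}} = - \frac{951}{\frac{1}{30} \cdot \frac{1}{12} \left(-59\right) + \sqrt{11}} = - \frac{951}{- \frac{59}{360} + \sqrt{11}}$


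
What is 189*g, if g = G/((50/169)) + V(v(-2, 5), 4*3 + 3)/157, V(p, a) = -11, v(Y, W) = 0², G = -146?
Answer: -366127776/3925 ≈ -93281.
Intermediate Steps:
v(Y, W) = 0
g = -1937184/3925 (g = -146/(50/169) - 11/157 = -146/(50*(1/169)) - 11*1/157 = -146/50/169 - 11/157 = -146*169/50 - 11/157 = -12337/25 - 11/157 = -1937184/3925 ≈ -493.55)
189*g = 189*(-1937184/3925) = -366127776/3925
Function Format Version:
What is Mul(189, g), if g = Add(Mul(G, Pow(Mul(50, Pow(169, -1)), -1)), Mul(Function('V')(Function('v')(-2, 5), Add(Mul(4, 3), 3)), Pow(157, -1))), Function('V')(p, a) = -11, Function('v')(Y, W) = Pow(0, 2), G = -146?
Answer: Rational(-366127776, 3925) ≈ -93281.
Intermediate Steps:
Function('v')(Y, W) = 0
g = Rational(-1937184, 3925) (g = Add(Mul(-146, Pow(Mul(50, Pow(169, -1)), -1)), Mul(-11, Pow(157, -1))) = Add(Mul(-146, Pow(Mul(50, Rational(1, 169)), -1)), Mul(-11, Rational(1, 157))) = Add(Mul(-146, Pow(Rational(50, 169), -1)), Rational(-11, 157)) = Add(Mul(-146, Rational(169, 50)), Rational(-11, 157)) = Add(Rational(-12337, 25), Rational(-11, 157)) = Rational(-1937184, 3925) ≈ -493.55)
Mul(189, g) = Mul(189, Rational(-1937184, 3925)) = Rational(-366127776, 3925)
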